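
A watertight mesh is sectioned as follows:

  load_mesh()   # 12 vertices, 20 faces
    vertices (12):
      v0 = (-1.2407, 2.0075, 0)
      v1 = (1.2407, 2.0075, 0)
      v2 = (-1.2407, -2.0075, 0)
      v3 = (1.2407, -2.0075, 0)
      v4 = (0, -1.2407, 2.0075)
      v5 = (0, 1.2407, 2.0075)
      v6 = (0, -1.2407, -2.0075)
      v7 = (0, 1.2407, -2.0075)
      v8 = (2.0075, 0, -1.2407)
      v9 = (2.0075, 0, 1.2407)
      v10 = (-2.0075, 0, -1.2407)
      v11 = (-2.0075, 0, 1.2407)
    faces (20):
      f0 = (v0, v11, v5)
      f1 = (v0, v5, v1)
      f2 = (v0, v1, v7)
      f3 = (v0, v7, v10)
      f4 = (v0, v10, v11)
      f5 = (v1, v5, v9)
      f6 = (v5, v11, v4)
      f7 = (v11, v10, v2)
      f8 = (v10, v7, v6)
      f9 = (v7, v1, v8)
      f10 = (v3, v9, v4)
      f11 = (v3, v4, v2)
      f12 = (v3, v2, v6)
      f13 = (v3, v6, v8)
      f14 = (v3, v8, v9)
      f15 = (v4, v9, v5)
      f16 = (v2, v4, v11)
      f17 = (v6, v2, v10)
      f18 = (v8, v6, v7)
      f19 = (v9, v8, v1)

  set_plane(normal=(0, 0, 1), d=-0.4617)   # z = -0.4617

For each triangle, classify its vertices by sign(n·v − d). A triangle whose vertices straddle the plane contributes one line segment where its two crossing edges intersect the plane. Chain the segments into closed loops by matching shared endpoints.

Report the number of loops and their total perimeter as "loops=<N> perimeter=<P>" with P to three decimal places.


loops=1 perimeter=12.447

Straddling triangles (10 of 20):
  (v0,v1,v7) [++-] → (0.955354, 1.83115, -0.4617)–(-0.955354, 1.83115, -0.4617)  len=1.9107
  (v0,v7,v10) [+--] → (-0.955354, 1.83115, -0.4617)–(-1.52605, 1.26045, -0.4617)  len=0.8071
  (v0,v10,v11) [+-+] → (-1.52605, 1.26045, -0.4617)–(-2.0075, 0, -0.4617)  len=1.3493
  (v11,v10,v2) [+-+] → (-2.0075, 0, -0.4617)–(-1.52605, -1.26045, -0.4617)  len=1.3493
  (v7,v1,v8) [-+-] → (0.955354, 1.83115, -0.4617)–(1.52605, 1.26045, -0.4617)  len=0.8071
  (v3,v2,v6) [++-] → (-0.955354, -1.83115, -0.4617)–(0.955354, -1.83115, -0.4617)  len=1.9107
  (v3,v6,v8) [+--] → (0.955354, -1.83115, -0.4617)–(1.52605, -1.26045, -0.4617)  len=0.8071
  (v3,v8,v9) [+-+] → (1.52605, -1.26045, -0.4617)–(2.0075, 0, -0.4617)  len=1.3493
  (v6,v2,v10) [-+-] → (-0.955354, -1.83115, -0.4617)–(-1.52605, -1.26045, -0.4617)  len=0.8071
  (v9,v8,v1) [+-+] → (2.0075, 0, -0.4617)–(1.52605, 1.26045, -0.4617)  len=1.3493

Chained into 1 loop(s):
  loop 1: 10 segments, perimeter = 12.4468
Total perimeter = 12.447


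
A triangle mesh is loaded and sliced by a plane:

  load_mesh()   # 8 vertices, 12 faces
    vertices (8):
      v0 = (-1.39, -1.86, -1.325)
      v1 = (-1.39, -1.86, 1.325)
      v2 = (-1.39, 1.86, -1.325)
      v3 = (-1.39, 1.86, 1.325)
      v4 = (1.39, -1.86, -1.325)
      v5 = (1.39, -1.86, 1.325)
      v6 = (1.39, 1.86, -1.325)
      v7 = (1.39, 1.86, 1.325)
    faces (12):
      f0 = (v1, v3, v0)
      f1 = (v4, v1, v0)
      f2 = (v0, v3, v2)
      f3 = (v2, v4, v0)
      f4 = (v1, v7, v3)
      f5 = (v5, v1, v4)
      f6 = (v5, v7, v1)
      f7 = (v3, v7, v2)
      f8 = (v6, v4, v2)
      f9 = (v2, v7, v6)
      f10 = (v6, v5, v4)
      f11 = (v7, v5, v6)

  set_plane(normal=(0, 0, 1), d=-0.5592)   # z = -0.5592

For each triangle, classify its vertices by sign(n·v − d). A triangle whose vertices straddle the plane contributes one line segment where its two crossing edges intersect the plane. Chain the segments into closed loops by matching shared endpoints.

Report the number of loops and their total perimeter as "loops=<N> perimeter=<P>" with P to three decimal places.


loops=1 perimeter=13.000

Straddling triangles (8 of 12):
  (v1,v3,v0) [++-] → (-1.39, -0.78499, -0.5592)–(-1.39, -1.86, -0.5592)  len=1.0750
  (v4,v1,v0) [-+-] → (0.586632, -1.86, -0.5592)–(-1.39, -1.86, -0.5592)  len=1.9766
  (v0,v3,v2) [-+-] → (-1.39, -0.78499, -0.5592)–(-1.39, 1.86, -0.5592)  len=2.6450
  (v5,v1,v4) [++-] → (0.586632, -1.86, -0.5592)–(1.39, -1.86, -0.5592)  len=0.8034
  (v3,v7,v2) [++-] → (-0.586632, 1.86, -0.5592)–(-1.39, 1.86, -0.5592)  len=0.8034
  (v2,v7,v6) [-+-] → (-0.586632, 1.86, -0.5592)–(1.39, 1.86, -0.5592)  len=1.9766
  (v6,v5,v4) [-+-] → (1.39, 0.78499, -0.5592)–(1.39, -1.86, -0.5592)  len=2.6450
  (v7,v5,v6) [++-] → (1.39, 0.78499, -0.5592)–(1.39, 1.86, -0.5592)  len=1.0750

Chained into 1 loop(s):
  loop 1: 8 segments, perimeter = 13.0000
Total perimeter = 13.000


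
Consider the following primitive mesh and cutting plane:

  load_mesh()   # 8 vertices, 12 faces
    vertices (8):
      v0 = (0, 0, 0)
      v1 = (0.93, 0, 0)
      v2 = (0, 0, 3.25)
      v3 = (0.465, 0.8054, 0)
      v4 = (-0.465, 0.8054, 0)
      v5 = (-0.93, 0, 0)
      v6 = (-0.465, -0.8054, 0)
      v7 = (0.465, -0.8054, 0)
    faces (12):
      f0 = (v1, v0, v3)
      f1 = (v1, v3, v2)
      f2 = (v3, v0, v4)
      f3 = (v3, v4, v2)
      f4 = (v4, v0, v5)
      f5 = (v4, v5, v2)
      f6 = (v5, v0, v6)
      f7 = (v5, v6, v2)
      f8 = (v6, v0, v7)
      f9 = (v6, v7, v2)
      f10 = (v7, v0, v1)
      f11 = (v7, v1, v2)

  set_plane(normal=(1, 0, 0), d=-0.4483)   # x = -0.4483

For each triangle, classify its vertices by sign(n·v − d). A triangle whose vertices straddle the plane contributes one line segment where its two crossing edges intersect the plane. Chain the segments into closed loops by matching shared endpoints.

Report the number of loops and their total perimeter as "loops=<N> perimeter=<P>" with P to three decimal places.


Straddling triangles (8 of 12):
  (v3,v0,v4) [++-] → (-0.4483, 0.776475, 0)–(-0.4483, 0.8054, 0)  len=0.0289
  (v3,v4,v2) [+-+] → (-0.4483, 0.8054, 0)–(-0.4483, 0.776475, 0.11672)  len=0.1203
  (v4,v0,v5) [-+-] → (-0.4483, 0.776475, 0)–(-0.4483, 0, 0)  len=0.7765
  (v4,v5,v2) [--+] → (-0.4483, 0, 1.68336)–(-0.4483, 0.776475, 0.11672)  len=1.7485
  (v5,v0,v6) [-+-] → (-0.4483, 0, 0)–(-0.4483, -0.776475, 0)  len=0.7765
  (v5,v6,v2) [--+] → (-0.4483, -0.776475, 0.11672)–(-0.4483, 0, 1.68336)  len=1.7485
  (v6,v0,v7) [-++] → (-0.4483, -0.776475, 0)–(-0.4483, -0.8054, 0)  len=0.0289
  (v6,v7,v2) [-++] → (-0.4483, -0.8054, 0)–(-0.4483, -0.776475, 0.11672)  len=0.1203

Chained into 1 loop(s):
  loop 1: 8 segments, perimeter = 5.3483
Total perimeter = 5.348

loops=1 perimeter=5.348


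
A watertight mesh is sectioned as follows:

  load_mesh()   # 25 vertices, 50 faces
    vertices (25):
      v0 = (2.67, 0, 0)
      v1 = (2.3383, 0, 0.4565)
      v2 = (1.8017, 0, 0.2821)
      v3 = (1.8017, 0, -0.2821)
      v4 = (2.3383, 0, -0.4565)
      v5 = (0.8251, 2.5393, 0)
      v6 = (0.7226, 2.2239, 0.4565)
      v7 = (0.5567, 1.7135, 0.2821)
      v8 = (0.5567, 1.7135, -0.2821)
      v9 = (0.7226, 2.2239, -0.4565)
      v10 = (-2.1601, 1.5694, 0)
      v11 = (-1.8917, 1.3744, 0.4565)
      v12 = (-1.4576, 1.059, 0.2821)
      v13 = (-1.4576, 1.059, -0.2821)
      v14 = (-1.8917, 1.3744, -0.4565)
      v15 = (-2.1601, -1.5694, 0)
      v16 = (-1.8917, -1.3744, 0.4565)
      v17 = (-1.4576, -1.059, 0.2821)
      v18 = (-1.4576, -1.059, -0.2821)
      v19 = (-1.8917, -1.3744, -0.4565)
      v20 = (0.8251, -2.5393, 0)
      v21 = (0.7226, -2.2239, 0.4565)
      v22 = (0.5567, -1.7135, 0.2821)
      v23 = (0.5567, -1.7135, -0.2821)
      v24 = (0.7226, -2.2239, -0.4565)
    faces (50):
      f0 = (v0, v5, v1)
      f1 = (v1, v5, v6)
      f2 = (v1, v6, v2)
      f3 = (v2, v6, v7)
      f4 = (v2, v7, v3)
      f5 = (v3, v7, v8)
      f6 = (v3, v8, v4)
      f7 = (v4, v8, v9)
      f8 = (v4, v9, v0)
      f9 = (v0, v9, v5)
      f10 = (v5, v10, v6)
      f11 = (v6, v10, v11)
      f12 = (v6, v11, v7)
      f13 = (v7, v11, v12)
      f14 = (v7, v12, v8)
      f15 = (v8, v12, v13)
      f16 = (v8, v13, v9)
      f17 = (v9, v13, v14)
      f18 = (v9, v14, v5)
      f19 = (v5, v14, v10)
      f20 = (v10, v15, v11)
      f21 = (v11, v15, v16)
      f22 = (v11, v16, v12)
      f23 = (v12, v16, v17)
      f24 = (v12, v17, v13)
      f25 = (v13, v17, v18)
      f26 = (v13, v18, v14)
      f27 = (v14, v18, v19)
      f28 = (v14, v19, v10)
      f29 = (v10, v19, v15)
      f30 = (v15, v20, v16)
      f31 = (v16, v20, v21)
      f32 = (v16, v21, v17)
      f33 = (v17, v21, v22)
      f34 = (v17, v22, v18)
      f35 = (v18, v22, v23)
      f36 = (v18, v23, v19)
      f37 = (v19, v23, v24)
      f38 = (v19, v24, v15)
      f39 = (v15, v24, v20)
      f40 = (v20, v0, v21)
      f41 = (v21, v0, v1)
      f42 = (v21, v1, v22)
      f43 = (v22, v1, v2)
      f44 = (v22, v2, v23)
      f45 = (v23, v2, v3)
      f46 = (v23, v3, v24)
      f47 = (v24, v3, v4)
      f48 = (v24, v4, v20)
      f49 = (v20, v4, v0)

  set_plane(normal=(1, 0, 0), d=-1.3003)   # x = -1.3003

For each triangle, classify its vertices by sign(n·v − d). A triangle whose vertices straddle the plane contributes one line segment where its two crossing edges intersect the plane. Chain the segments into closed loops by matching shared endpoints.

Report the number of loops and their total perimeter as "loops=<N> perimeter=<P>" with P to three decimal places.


loops=2 perimeter=5.230

Straddling triangles (20 of 50):
  (v5,v10,v6) [+-+] → (-1.3003, 1.84875, 0)–(-1.3003, 1.76461, 0.136157)  len=0.1601
  (v6,v10,v11) [+--] → (-1.3003, 1.76461, 0.136157)–(-1.3003, 1.56657, 0.4565)  len=0.3766
  (v6,v11,v7) [+-+] → (-1.3003, 1.56657, 0.4565)–(-1.3003, 1.45631, 0.414374)  len=0.1180
  (v7,v11,v12) [+--] → (-1.3003, 1.45631, 0.414374)–(-1.3003, 1.11011, 0.2821)  len=0.3706
  (v7,v12,v8) [+-+] → (-1.3003, 1.11011, 0.2821)–(-1.3003, 1.11011, 0.238041)  len=0.0441
  (v8,v12,v13) [+--] → (-1.3003, 1.11011, 0.238041)–(-1.3003, 1.11011, -0.2821)  len=0.5201
  (v8,v13,v9) [+-+] → (-1.3003, 1.11011, -0.2821)–(-1.3003, 1.14305, -0.294683)  len=0.0353
  (v9,v13,v14) [+--] → (-1.3003, 1.14305, -0.294683)–(-1.3003, 1.56657, -0.4565)  len=0.4534
  (v9,v14,v5) [+-+] → (-1.3003, 1.56657, -0.4565)–(-1.3003, 1.62798, -0.357128)  len=0.1168
  (v5,v14,v10) [+--] → (-1.3003, 1.62798, -0.357128)–(-1.3003, 1.84875, 0)  len=0.4199
  (v15,v20,v16) [-+-] → (-1.3003, -1.84875, 0)–(-1.3003, -1.62798, 0.357128)  len=0.4199
  (v16,v20,v21) [-++] → (-1.3003, -1.62798, 0.357128)–(-1.3003, -1.56657, 0.4565)  len=0.1168
  (v16,v21,v17) [-+-] → (-1.3003, -1.56657, 0.4565)–(-1.3003, -1.14305, 0.294683)  len=0.4534
  (v17,v21,v22) [-++] → (-1.3003, -1.14305, 0.294683)–(-1.3003, -1.11011, 0.2821)  len=0.0353
  (v17,v22,v18) [-+-] → (-1.3003, -1.11011, 0.2821)–(-1.3003, -1.11011, -0.238041)  len=0.5201
  (v18,v22,v23) [-++] → (-1.3003, -1.11011, -0.238041)–(-1.3003, -1.11011, -0.2821)  len=0.0441
  (v18,v23,v19) [-+-] → (-1.3003, -1.11011, -0.2821)–(-1.3003, -1.45631, -0.414374)  len=0.3706
  (v19,v23,v24) [-++] → (-1.3003, -1.45631, -0.414374)–(-1.3003, -1.56657, -0.4565)  len=0.1180
  (v19,v24,v15) [-+-] → (-1.3003, -1.56657, -0.4565)–(-1.3003, -1.76461, -0.136157)  len=0.3766
  (v15,v24,v20) [-++] → (-1.3003, -1.76461, -0.136157)–(-1.3003, -1.84875, 0)  len=0.1601

Chained into 2 loop(s):
  loop 1: 10 segments, perimeter = 2.6148
  loop 2: 10 segments, perimeter = 2.6148
Total perimeter = 5.230


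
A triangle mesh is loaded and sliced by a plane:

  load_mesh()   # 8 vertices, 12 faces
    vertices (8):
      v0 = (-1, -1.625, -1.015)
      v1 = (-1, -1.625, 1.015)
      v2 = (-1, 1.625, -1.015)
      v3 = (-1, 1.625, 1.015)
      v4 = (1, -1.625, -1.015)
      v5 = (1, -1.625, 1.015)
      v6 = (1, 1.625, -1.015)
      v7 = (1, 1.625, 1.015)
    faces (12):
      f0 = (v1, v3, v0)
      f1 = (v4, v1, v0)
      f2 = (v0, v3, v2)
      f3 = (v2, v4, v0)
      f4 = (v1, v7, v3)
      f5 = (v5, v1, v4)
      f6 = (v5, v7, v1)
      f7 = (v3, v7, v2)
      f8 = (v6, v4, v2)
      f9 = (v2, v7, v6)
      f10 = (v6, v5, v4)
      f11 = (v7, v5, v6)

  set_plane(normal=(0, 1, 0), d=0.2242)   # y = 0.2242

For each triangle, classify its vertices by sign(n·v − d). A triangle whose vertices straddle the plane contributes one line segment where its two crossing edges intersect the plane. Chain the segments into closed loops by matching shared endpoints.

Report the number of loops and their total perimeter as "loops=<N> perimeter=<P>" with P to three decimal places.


loops=1 perimeter=8.060

Straddling triangles (8 of 12):
  (v1,v3,v0) [-+-] → (-1, 0.2242, 1.015)–(-1, 0.2242, 0.140039)  len=0.8750
  (v0,v3,v2) [-++] → (-1, 0.2242, 0.140039)–(-1, 0.2242, -1.015)  len=1.1550
  (v2,v4,v0) [+--] → (-0.137969, 0.2242, -1.015)–(-1, 0.2242, -1.015)  len=0.8620
  (v1,v7,v3) [-++] → (0.137969, 0.2242, 1.015)–(-1, 0.2242, 1.015)  len=1.1380
  (v5,v7,v1) [-+-] → (1, 0.2242, 1.015)–(0.137969, 0.2242, 1.015)  len=0.8620
  (v6,v4,v2) [+-+] → (1, 0.2242, -1.015)–(-0.137969, 0.2242, -1.015)  len=1.1380
  (v6,v5,v4) [+--] → (1, 0.2242, -0.140039)–(1, 0.2242, -1.015)  len=0.8750
  (v7,v5,v6) [+-+] → (1, 0.2242, 1.015)–(1, 0.2242, -0.140039)  len=1.1550

Chained into 1 loop(s):
  loop 1: 8 segments, perimeter = 8.0600
Total perimeter = 8.060


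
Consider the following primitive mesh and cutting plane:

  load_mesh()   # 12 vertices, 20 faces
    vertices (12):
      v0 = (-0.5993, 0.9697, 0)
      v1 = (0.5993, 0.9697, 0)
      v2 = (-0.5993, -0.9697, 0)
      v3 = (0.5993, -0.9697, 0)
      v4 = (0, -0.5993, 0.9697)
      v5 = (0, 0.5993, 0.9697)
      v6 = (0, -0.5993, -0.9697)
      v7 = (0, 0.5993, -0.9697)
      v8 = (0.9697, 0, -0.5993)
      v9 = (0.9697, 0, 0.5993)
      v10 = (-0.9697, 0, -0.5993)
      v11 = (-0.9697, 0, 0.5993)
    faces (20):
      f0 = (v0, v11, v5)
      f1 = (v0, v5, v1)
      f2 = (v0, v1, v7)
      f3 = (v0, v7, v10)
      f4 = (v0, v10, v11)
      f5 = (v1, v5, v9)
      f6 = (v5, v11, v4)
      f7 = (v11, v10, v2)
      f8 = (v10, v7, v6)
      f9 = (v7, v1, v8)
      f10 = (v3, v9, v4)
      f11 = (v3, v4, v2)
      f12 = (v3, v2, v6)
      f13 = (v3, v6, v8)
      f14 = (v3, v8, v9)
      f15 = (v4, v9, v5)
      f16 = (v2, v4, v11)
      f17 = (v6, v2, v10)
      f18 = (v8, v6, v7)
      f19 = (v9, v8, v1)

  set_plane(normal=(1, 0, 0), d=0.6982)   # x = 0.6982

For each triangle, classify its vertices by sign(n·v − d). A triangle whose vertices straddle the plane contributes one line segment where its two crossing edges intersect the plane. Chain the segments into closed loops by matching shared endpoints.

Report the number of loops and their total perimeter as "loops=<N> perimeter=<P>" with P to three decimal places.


Straddling triangles (8 of 20):
  (v1,v5,v9) [--+] → (0.6982, 0.167794, 0.703006)–(0.6982, 0.710782, 0.160018)  len=0.7679
  (v7,v1,v8) [--+] → (0.6982, 0.710782, -0.160018)–(0.6982, 0.167794, -0.703006)  len=0.7679
  (v3,v9,v4) [-+-] → (0.6982, -0.710782, 0.160018)–(0.6982, -0.167794, 0.703006)  len=0.7679
  (v3,v6,v8) [--+] → (0.6982, -0.167794, -0.703006)–(0.6982, -0.710782, -0.160018)  len=0.7679
  (v3,v8,v9) [-++] → (0.6982, -0.710782, -0.160018)–(0.6982, -0.710782, 0.160018)  len=0.3200
  (v4,v9,v5) [-+-] → (0.6982, -0.167794, 0.703006)–(0.6982, 0.167794, 0.703006)  len=0.3356
  (v8,v6,v7) [+--] → (0.6982, -0.167794, -0.703006)–(0.6982, 0.167794, -0.703006)  len=0.3356
  (v9,v8,v1) [++-] → (0.6982, 0.710782, -0.160018)–(0.6982, 0.710782, 0.160018)  len=0.3200

Chained into 1 loop(s):
  loop 1: 8 segments, perimeter = 4.3829
Total perimeter = 4.383

loops=1 perimeter=4.383


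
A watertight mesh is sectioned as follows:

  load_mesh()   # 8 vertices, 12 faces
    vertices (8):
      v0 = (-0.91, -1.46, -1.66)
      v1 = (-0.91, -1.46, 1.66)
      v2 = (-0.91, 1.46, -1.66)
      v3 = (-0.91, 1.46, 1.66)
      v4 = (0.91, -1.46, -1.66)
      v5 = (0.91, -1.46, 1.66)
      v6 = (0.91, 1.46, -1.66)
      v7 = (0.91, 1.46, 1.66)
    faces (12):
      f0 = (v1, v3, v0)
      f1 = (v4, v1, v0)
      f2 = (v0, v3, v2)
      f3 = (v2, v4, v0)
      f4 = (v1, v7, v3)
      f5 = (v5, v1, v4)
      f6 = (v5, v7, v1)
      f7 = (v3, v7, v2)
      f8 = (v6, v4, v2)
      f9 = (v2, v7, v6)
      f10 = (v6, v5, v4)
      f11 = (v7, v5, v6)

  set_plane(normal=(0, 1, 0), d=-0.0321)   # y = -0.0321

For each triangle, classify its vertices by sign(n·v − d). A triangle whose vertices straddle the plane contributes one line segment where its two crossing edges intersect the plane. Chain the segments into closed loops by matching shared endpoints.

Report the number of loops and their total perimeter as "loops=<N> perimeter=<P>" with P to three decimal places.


Straddling triangles (8 of 12):
  (v1,v3,v0) [-+-] → (-0.91, -0.0321, 1.66)–(-0.91, -0.0321, -0.0364973)  len=1.6965
  (v0,v3,v2) [-++] → (-0.91, -0.0321, -0.0364973)–(-0.91, -0.0321, -1.66)  len=1.6235
  (v2,v4,v0) [+--] → (0.0200075, -0.0321, -1.66)–(-0.91, -0.0321, -1.66)  len=0.9300
  (v1,v7,v3) [-++] → (-0.0200075, -0.0321, 1.66)–(-0.91, -0.0321, 1.66)  len=0.8900
  (v5,v7,v1) [-+-] → (0.91, -0.0321, 1.66)–(-0.0200075, -0.0321, 1.66)  len=0.9300
  (v6,v4,v2) [+-+] → (0.91, -0.0321, -1.66)–(0.0200075, -0.0321, -1.66)  len=0.8900
  (v6,v5,v4) [+--] → (0.91, -0.0321, 0.0364973)–(0.91, -0.0321, -1.66)  len=1.6965
  (v7,v5,v6) [+-+] → (0.91, -0.0321, 1.66)–(0.91, -0.0321, 0.0364973)  len=1.6235

Chained into 1 loop(s):
  loop 1: 8 segments, perimeter = 10.2800
Total perimeter = 10.280

loops=1 perimeter=10.280


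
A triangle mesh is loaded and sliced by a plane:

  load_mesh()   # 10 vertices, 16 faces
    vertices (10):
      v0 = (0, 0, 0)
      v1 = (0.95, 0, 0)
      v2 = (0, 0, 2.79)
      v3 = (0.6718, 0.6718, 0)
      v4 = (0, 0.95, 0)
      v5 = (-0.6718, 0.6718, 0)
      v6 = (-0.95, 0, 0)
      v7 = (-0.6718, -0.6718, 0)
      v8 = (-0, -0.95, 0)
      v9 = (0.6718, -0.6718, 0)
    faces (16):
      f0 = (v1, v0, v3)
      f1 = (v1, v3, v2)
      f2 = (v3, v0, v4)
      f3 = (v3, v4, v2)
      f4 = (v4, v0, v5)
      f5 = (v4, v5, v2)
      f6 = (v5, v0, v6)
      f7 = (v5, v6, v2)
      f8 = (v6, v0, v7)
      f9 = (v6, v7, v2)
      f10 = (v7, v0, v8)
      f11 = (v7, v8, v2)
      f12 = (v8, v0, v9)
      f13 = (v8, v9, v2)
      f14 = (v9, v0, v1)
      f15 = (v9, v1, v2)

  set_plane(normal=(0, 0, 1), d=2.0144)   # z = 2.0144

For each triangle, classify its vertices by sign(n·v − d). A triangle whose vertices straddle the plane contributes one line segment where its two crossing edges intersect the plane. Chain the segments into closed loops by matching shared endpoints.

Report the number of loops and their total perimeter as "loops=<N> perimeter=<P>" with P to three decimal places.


Straddling triangles (8 of 16):
  (v1,v3,v2) [--+] → (0.186756, 0.186756, 2.0144)–(0.264093, 0, 2.0144)  len=0.2021
  (v3,v4,v2) [--+] → (0, 0.264093, 2.0144)–(0.186756, 0.186756, 2.0144)  len=0.2021
  (v4,v5,v2) [--+] → (-0.186756, 0.186756, 2.0144)–(0, 0.264093, 2.0144)  len=0.2021
  (v5,v6,v2) [--+] → (-0.264093, 0, 2.0144)–(-0.186756, 0.186756, 2.0144)  len=0.2021
  (v6,v7,v2) [--+] → (-0.186756, -0.186756, 2.0144)–(-0.264093, 0, 2.0144)  len=0.2021
  (v7,v8,v2) [--+] → (0, -0.264093, 2.0144)–(-0.186756, -0.186756, 2.0144)  len=0.2021
  (v8,v9,v2) [--+] → (0.186756, -0.186756, 2.0144)–(0, -0.264093, 2.0144)  len=0.2021
  (v9,v1,v2) [--+] → (0.264093, 0, 2.0144)–(0.186756, -0.186756, 2.0144)  len=0.2021

Chained into 1 loop(s):
  loop 1: 8 segments, perimeter = 1.6171
Total perimeter = 1.617

loops=1 perimeter=1.617


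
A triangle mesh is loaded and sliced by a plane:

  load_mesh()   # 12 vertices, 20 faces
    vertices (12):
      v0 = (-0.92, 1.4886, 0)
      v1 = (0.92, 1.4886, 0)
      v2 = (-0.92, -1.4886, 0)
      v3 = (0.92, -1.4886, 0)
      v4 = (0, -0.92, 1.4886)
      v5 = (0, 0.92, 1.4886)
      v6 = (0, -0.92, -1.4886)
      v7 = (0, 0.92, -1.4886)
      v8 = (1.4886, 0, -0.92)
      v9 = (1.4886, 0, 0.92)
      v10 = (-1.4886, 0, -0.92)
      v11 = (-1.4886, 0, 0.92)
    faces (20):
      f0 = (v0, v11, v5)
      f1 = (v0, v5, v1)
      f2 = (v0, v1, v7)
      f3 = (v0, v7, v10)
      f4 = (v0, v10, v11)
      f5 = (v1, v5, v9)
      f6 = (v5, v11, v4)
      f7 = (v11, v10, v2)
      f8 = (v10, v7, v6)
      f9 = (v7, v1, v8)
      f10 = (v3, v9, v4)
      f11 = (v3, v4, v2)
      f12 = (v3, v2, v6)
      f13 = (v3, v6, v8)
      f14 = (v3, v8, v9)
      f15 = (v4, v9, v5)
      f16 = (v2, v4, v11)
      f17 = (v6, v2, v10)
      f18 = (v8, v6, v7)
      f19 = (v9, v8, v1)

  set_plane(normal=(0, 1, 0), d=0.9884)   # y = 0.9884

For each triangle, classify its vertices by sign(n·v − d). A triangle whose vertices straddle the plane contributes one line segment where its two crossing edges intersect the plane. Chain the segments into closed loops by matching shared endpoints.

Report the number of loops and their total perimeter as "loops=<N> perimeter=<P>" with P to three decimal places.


loops=1 perimeter=7.338

Straddling triangles (8 of 20):
  (v0,v11,v5) [+--] → (-1.11106, 0.9884, 0.309139)–(-0.110672, 0.9884, 1.30953)  len=1.4148
  (v0,v5,v1) [+-+] → (-0.110672, 0.9884, 1.30953)–(0.110672, 0.9884, 1.30953)  len=0.2213
  (v0,v1,v7) [++-] → (0.110672, 0.9884, -1.30953)–(-0.110672, 0.9884, -1.30953)  len=0.2213
  (v0,v7,v10) [+--] → (-0.110672, 0.9884, -1.30953)–(-1.11106, 0.9884, -0.309139)  len=1.4148
  (v0,v10,v11) [+--] → (-1.11106, 0.9884, -0.309139)–(-1.11106, 0.9884, 0.309139)  len=0.6183
  (v1,v5,v9) [+--] → (0.110672, 0.9884, 1.30953)–(1.11106, 0.9884, 0.309139)  len=1.4148
  (v7,v1,v8) [-+-] → (0.110672, 0.9884, -1.30953)–(1.11106, 0.9884, -0.309139)  len=1.4148
  (v9,v8,v1) [--+] → (1.11106, 0.9884, -0.309139)–(1.11106, 0.9884, 0.309139)  len=0.6183

Chained into 1 loop(s):
  loop 1: 8 segments, perimeter = 7.3383
Total perimeter = 7.338


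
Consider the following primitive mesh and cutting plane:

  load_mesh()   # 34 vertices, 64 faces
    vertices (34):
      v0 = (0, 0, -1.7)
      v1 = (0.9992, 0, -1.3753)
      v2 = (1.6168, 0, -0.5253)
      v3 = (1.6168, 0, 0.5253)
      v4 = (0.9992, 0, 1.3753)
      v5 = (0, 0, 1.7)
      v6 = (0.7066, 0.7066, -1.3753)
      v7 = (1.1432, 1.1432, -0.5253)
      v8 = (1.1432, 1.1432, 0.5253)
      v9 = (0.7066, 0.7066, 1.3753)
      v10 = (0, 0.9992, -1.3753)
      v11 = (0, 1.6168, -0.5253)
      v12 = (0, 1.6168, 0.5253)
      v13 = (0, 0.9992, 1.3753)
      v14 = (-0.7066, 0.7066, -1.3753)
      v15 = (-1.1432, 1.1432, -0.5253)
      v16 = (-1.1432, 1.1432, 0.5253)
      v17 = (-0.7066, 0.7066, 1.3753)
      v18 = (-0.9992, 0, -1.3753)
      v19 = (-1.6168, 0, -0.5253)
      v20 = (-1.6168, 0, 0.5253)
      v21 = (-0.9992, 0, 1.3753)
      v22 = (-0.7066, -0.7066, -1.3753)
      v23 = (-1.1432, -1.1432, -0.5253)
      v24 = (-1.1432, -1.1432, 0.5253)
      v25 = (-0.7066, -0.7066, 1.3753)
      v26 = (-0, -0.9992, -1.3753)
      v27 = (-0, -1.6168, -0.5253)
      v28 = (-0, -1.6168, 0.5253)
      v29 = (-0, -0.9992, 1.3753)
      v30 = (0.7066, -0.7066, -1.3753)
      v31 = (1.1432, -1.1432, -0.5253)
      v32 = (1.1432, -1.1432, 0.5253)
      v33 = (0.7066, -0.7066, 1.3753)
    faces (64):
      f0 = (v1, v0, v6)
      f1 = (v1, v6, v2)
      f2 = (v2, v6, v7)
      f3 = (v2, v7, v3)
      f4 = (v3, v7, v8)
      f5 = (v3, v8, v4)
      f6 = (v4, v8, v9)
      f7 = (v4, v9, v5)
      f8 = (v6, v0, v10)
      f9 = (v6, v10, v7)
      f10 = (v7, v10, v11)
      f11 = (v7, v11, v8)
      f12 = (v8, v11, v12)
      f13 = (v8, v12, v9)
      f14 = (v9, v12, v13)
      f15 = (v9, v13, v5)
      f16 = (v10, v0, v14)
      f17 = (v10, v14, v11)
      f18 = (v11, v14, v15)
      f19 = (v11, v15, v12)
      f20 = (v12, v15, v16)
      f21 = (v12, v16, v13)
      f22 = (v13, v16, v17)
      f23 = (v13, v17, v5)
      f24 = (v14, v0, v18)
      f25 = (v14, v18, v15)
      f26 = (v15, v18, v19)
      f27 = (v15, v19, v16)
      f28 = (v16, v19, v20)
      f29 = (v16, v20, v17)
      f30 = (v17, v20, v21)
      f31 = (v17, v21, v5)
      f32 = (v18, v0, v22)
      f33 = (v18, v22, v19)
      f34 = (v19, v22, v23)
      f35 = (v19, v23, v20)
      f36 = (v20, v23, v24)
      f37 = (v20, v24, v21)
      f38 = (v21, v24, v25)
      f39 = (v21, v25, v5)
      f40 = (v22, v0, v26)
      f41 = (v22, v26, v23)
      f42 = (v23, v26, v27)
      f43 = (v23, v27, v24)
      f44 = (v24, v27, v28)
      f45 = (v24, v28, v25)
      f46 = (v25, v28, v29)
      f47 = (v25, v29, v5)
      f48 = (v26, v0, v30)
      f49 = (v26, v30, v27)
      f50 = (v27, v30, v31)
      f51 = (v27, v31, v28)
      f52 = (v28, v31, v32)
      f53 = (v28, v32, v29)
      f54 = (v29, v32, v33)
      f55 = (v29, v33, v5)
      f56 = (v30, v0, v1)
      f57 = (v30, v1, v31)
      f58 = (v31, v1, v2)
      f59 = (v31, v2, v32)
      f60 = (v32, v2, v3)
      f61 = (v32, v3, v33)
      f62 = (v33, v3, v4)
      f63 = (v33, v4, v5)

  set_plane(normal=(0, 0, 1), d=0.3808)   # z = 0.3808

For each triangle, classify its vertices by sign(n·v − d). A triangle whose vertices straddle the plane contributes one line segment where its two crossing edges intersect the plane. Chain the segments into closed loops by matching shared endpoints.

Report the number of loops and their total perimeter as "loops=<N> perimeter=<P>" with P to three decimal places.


Straddling triangles (16 of 64):
  (v2,v7,v3) [--+] → (1.55166, 0.157236, 0.3808)–(1.6168, 0, 0.3808)  len=0.1702
  (v3,v7,v8) [+-+] → (1.55166, 0.157236, 0.3808)–(1.1432, 1.1432, 0.3808)  len=1.0672
  (v7,v11,v8) [--+] → (0.985964, 1.20834, 0.3808)–(1.1432, 1.1432, 0.3808)  len=0.1702
  (v8,v11,v12) [+-+] → (0.985964, 1.20834, 0.3808)–(0, 1.6168, 0.3808)  len=1.0672
  (v11,v15,v12) [--+] → (-0.157236, 1.55166, 0.3808)–(0, 1.6168, 0.3808)  len=0.1702
  (v12,v15,v16) [+-+] → (-0.157236, 1.55166, 0.3808)–(-1.1432, 1.1432, 0.3808)  len=1.0672
  (v15,v19,v16) [--+] → (-1.20834, 0.985964, 0.3808)–(-1.1432, 1.1432, 0.3808)  len=0.1702
  (v16,v19,v20) [+-+] → (-1.20834, 0.985964, 0.3808)–(-1.6168, 0, 0.3808)  len=1.0672
  (v19,v23,v20) [--+] → (-1.55166, -0.157236, 0.3808)–(-1.6168, 0, 0.3808)  len=0.1702
  (v20,v23,v24) [+-+] → (-1.55166, -0.157236, 0.3808)–(-1.1432, -1.1432, 0.3808)  len=1.0672
  (v23,v27,v24) [--+] → (-0.985964, -1.20834, 0.3808)–(-1.1432, -1.1432, 0.3808)  len=0.1702
  (v24,v27,v28) [+-+] → (-0.985964, -1.20834, 0.3808)–(0, -1.6168, 0.3808)  len=1.0672
  (v27,v31,v28) [--+] → (0.157236, -1.55166, 0.3808)–(0, -1.6168, 0.3808)  len=0.1702
  (v28,v31,v32) [+-+] → (0.157236, -1.55166, 0.3808)–(1.1432, -1.1432, 0.3808)  len=1.0672
  (v31,v2,v32) [--+] → (1.20834, -0.985964, 0.3808)–(1.1432, -1.1432, 0.3808)  len=0.1702
  (v32,v2,v3) [+-+] → (1.20834, -0.985964, 0.3808)–(1.6168, 0, 0.3808)  len=1.0672

Chained into 1 loop(s):
  loop 1: 16 segments, perimeter = 9.8993
Total perimeter = 9.899

loops=1 perimeter=9.899


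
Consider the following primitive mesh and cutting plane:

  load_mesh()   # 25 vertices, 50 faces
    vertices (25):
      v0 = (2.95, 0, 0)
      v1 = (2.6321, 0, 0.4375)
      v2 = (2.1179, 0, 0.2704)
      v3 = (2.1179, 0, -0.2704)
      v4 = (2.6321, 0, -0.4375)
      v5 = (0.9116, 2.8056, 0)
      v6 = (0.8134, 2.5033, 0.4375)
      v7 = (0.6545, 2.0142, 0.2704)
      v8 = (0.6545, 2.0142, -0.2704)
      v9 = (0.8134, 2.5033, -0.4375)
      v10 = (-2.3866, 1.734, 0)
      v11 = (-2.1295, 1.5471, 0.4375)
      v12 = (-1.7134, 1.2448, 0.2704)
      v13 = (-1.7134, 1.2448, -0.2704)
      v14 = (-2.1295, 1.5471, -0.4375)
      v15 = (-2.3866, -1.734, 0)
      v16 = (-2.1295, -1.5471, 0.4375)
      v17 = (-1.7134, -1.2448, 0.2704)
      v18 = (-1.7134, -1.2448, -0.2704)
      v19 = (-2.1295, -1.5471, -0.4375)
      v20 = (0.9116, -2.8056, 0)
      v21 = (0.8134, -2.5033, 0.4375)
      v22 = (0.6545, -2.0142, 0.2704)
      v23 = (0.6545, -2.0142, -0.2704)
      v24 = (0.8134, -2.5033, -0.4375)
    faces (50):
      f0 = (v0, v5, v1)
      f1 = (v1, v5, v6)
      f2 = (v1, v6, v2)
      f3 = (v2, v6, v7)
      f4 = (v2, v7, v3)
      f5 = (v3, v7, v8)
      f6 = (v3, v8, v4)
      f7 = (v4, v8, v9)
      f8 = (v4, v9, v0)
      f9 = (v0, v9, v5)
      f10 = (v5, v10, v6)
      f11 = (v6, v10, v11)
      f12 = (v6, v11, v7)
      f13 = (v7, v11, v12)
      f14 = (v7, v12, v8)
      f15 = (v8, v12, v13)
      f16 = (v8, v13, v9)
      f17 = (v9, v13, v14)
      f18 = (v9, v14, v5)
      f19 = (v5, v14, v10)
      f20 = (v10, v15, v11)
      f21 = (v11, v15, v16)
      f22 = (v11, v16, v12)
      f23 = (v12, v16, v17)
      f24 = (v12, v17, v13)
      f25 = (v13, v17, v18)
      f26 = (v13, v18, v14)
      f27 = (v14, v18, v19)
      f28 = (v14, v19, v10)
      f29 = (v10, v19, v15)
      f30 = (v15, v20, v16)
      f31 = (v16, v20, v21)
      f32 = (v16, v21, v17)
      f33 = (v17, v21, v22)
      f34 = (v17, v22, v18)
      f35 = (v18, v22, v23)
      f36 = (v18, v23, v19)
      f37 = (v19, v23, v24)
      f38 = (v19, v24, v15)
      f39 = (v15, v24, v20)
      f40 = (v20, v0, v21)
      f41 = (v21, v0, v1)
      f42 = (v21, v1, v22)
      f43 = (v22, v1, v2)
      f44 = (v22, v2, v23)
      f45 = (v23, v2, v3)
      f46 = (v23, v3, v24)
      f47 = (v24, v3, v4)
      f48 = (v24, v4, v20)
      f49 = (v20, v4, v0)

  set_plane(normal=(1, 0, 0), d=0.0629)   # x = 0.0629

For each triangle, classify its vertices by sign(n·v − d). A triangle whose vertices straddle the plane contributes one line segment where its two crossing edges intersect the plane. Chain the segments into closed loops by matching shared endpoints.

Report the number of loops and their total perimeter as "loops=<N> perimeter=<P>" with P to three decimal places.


loops=2 perimeter=5.012

Straddling triangles (20 of 50):
  (v5,v10,v6) [+-+] → (0.0629, 2.52985, 0)–(0.0629, 2.32288, 0.334893)  len=0.3937
  (v6,v10,v11) [+--] → (0.0629, 2.32288, 0.334893)–(0.0629, 2.25945, 0.4375)  len=0.1206
  (v6,v11,v7) [+-+] → (0.0629, 2.25945, 0.4375)–(0.0629, 1.91494, 0.305909)  len=0.3688
  (v7,v11,v12) [+--] → (0.0629, 1.91494, 0.305909)–(0.0629, 1.82197, 0.2704)  len=0.0995
  (v7,v12,v8) [+-+] → (0.0629, 1.82197, 0.2704)–(0.0629, 1.82197, -0.135286)  len=0.4057
  (v8,v12,v13) [+--] → (0.0629, 1.82197, -0.135286)–(0.0629, 1.82197, -0.2704)  len=0.1351
  (v8,v13,v9) [+-+] → (0.0629, 1.82197, -0.2704)–(0.0629, 2.12951, -0.387869)  len=0.3292
  (v9,v13,v14) [+--] → (0.0629, 2.12951, -0.387869)–(0.0629, 2.25945, -0.4375)  len=0.1391
  (v9,v14,v5) [+-+] → (0.0629, 2.25945, -0.4375)–(0.0629, 2.45438, -0.122096)  len=0.3708
  (v5,v14,v10) [+--] → (0.0629, 2.45438, -0.122096)–(0.0629, 2.52985, 0)  len=0.1435
  (v15,v20,v16) [-+-] → (0.0629, -2.52985, 0)–(0.0629, -2.45438, 0.122096)  len=0.1435
  (v16,v20,v21) [-++] → (0.0629, -2.45438, 0.122096)–(0.0629, -2.25945, 0.4375)  len=0.3708
  (v16,v21,v17) [-+-] → (0.0629, -2.25945, 0.4375)–(0.0629, -2.12951, 0.387869)  len=0.1391
  (v17,v21,v22) [-++] → (0.0629, -2.12951, 0.387869)–(0.0629, -1.82197, 0.2704)  len=0.3292
  (v17,v22,v18) [-+-] → (0.0629, -1.82197, 0.2704)–(0.0629, -1.82197, 0.135286)  len=0.1351
  (v18,v22,v23) [-++] → (0.0629, -1.82197, 0.135286)–(0.0629, -1.82197, -0.2704)  len=0.4057
  (v18,v23,v19) [-+-] → (0.0629, -1.82197, -0.2704)–(0.0629, -1.91494, -0.305909)  len=0.0995
  (v19,v23,v24) [-++] → (0.0629, -1.91494, -0.305909)–(0.0629, -2.25945, -0.4375)  len=0.3688
  (v19,v24,v15) [-+-] → (0.0629, -2.25945, -0.4375)–(0.0629, -2.32288, -0.334893)  len=0.1206
  (v15,v24,v20) [-++] → (0.0629, -2.32288, -0.334893)–(0.0629, -2.52985, 0)  len=0.3937

Chained into 2 loop(s):
  loop 1: 10 segments, perimeter = 2.5060
  loop 2: 10 segments, perimeter = 2.5060
Total perimeter = 5.012


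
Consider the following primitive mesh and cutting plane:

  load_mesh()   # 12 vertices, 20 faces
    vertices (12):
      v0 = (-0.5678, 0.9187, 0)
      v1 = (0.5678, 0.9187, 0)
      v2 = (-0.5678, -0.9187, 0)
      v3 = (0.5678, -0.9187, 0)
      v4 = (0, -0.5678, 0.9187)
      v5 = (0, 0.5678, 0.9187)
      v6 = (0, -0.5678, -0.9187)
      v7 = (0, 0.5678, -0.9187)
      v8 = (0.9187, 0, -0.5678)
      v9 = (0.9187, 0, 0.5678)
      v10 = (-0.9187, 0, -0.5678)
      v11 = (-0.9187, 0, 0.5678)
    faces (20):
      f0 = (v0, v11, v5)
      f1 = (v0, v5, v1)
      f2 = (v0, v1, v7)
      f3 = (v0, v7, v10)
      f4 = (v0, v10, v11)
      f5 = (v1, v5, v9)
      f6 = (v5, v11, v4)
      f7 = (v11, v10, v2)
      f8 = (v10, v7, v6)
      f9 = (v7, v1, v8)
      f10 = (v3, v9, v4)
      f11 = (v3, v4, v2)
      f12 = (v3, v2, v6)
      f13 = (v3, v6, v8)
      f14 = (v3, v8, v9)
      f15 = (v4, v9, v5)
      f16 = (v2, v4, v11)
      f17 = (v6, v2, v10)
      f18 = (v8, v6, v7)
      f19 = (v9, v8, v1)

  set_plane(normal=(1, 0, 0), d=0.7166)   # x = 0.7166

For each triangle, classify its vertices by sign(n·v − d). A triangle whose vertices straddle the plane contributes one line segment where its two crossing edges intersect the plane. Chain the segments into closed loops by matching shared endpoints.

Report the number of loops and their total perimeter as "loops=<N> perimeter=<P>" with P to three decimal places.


Straddling triangles (8 of 20):
  (v1,v5,v9) [--+] → (0.7166, 0.124907, 0.644993)–(0.7166, 0.529123, 0.240777)  len=0.5716
  (v7,v1,v8) [--+] → (0.7166, 0.529123, -0.240777)–(0.7166, 0.124907, -0.644993)  len=0.5716
  (v3,v9,v4) [-+-] → (0.7166, -0.529123, 0.240777)–(0.7166, -0.124907, 0.644993)  len=0.5716
  (v3,v6,v8) [--+] → (0.7166, -0.124907, -0.644993)–(0.7166, -0.529123, -0.240777)  len=0.5716
  (v3,v8,v9) [-++] → (0.7166, -0.529123, -0.240777)–(0.7166, -0.529123, 0.240777)  len=0.4816
  (v4,v9,v5) [-+-] → (0.7166, -0.124907, 0.644993)–(0.7166, 0.124907, 0.644993)  len=0.2498
  (v8,v6,v7) [+--] → (0.7166, -0.124907, -0.644993)–(0.7166, 0.124907, -0.644993)  len=0.2498
  (v9,v8,v1) [++-] → (0.7166, 0.529123, -0.240777)–(0.7166, 0.529123, 0.240777)  len=0.4816

Chained into 1 loop(s):
  loop 1: 8 segments, perimeter = 3.7493
Total perimeter = 3.749

loops=1 perimeter=3.749


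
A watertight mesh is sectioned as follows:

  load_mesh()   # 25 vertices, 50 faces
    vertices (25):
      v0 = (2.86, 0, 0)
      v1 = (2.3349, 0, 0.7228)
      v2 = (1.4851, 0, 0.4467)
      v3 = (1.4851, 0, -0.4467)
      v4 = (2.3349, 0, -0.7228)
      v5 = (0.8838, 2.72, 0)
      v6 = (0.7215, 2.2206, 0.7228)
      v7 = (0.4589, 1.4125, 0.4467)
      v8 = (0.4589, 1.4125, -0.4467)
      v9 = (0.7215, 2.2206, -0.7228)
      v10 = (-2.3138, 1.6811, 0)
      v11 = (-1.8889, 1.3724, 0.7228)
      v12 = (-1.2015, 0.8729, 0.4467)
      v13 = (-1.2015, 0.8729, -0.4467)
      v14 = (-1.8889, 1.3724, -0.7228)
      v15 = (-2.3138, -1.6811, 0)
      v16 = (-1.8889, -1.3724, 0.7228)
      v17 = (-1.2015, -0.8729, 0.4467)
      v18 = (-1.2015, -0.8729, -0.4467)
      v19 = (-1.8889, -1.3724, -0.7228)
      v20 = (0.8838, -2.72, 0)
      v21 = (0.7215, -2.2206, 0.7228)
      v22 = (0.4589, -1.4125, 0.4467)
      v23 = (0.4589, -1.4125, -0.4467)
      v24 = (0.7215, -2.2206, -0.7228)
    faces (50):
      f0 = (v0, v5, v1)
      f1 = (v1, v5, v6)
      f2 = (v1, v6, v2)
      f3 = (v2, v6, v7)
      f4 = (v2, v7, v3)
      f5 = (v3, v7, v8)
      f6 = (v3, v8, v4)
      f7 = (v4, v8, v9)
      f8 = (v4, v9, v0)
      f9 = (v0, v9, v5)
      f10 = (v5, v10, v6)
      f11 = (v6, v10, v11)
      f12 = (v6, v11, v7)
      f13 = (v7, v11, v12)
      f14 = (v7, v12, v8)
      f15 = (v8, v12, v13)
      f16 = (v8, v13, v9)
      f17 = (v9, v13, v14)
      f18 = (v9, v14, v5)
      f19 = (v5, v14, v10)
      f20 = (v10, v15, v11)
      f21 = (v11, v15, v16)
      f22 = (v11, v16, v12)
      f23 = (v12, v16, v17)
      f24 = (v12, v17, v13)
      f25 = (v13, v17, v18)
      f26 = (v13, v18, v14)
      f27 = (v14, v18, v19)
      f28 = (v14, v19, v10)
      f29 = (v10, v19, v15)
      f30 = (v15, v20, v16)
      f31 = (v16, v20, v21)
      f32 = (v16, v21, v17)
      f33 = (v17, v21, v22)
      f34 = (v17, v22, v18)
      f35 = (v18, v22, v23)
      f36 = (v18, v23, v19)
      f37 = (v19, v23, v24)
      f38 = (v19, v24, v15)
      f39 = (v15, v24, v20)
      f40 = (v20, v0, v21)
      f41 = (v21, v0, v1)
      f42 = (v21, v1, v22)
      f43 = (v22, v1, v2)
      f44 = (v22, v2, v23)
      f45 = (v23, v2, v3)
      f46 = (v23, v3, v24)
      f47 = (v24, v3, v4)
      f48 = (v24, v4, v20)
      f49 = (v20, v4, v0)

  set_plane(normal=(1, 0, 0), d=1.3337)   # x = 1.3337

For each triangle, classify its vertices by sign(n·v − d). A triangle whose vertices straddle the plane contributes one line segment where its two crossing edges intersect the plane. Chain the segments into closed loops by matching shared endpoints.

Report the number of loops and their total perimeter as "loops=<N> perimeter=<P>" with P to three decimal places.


Straddling triangles (20 of 50):
  (v0,v5,v1) [+-+] → (1.3337, 2.10077, 0)–(1.3337, 1.87669, 0.224097)  len=0.3169
  (v1,v5,v6) [+--] → (1.3337, 1.87669, 0.224097)–(1.3337, 1.378, 0.7228)  len=0.7053
  (v1,v6,v2) [+-+] → (1.3337, 1.378, 0.7228)–(1.3337, 0.440281, 0.501443)  len=0.9635
  (v2,v6,v7) [+--] → (1.3337, 0.440281, 0.501443)–(1.3337, 0.208393, 0.4467)  len=0.2383
  (v2,v7,v3) [+-+] → (1.3337, 0.208393, 0.4467)–(1.3337, 0.208393, -0.314893)  len=0.7616
  (v3,v7,v8) [+--] → (1.3337, 0.208393, -0.314893)–(1.3337, 0.208393, -0.4467)  len=0.1318
  (v3,v8,v4) [+-+] → (1.3337, 0.208393, -0.4467)–(1.3337, 0.753835, -0.575449)  len=0.5604
  (v4,v8,v9) [+--] → (1.3337, 0.753835, -0.575449)–(1.3337, 1.378, -0.7228)  len=0.6413
  (v4,v9,v0) [+-+] → (1.3337, 1.378, -0.7228)–(1.3337, 1.5849, -0.51588)  len=0.2926
  (v0,v9,v5) [+--] → (1.3337, 1.5849, -0.51588)–(1.3337, 2.10077, 0)  len=0.7296
  (v20,v0,v21) [-+-] → (1.3337, -2.10077, 0)–(1.3337, -1.5849, 0.51588)  len=0.7296
  (v21,v0,v1) [-++] → (1.3337, -1.5849, 0.51588)–(1.3337, -1.378, 0.7228)  len=0.2926
  (v21,v1,v22) [-+-] → (1.3337, -1.378, 0.7228)–(1.3337, -0.753835, 0.575449)  len=0.6413
  (v22,v1,v2) [-++] → (1.3337, -0.753835, 0.575449)–(1.3337, -0.208393, 0.4467)  len=0.5604
  (v22,v2,v23) [-+-] → (1.3337, -0.208393, 0.4467)–(1.3337, -0.208393, 0.314893)  len=0.1318
  (v23,v2,v3) [-++] → (1.3337, -0.208393, 0.314893)–(1.3337, -0.208393, -0.4467)  len=0.7616
  (v23,v3,v24) [-+-] → (1.3337, -0.208393, -0.4467)–(1.3337, -0.440281, -0.501443)  len=0.2383
  (v24,v3,v4) [-++] → (1.3337, -0.440281, -0.501443)–(1.3337, -1.378, -0.7228)  len=0.9635
  (v24,v4,v20) [-+-] → (1.3337, -1.378, -0.7228)–(1.3337, -1.87669, -0.224097)  len=0.7053
  (v20,v4,v0) [-++] → (1.3337, -1.87669, -0.224097)–(1.3337, -2.10077, 0)  len=0.3169

Chained into 2 loop(s):
  loop 1: 10 segments, perimeter = 5.3412
  loop 2: 10 segments, perimeter = 5.3412
Total perimeter = 10.682

loops=2 perimeter=10.682


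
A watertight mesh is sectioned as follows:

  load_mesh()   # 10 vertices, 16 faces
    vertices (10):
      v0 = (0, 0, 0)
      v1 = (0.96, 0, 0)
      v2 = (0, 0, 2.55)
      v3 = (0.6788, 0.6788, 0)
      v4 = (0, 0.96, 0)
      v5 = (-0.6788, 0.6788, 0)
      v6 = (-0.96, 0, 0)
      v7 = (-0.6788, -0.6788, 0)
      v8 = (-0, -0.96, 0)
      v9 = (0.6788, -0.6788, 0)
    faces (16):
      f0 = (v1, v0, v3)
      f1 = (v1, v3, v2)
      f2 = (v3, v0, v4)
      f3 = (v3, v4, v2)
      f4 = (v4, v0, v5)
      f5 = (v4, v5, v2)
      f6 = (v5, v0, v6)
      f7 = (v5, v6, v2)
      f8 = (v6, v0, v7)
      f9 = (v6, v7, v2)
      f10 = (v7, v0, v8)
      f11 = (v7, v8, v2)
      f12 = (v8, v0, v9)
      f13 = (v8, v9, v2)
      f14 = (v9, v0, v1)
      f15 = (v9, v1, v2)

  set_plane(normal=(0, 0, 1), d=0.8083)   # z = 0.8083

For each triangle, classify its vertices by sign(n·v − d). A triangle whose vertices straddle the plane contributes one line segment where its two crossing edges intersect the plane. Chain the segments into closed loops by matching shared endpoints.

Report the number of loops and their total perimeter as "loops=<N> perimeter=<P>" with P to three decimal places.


loops=1 perimeter=4.015

Straddling triangles (8 of 16):
  (v1,v3,v2) [--+] → (0.463634, 0.463634, 0.8083)–(0.655699, 0, 0.8083)  len=0.5018
  (v3,v4,v2) [--+] → (0, 0.655699, 0.8083)–(0.463634, 0.463634, 0.8083)  len=0.5018
  (v4,v5,v2) [--+] → (-0.463634, 0.463634, 0.8083)–(0, 0.655699, 0.8083)  len=0.5018
  (v5,v6,v2) [--+] → (-0.655699, 0, 0.8083)–(-0.463634, 0.463634, 0.8083)  len=0.5018
  (v6,v7,v2) [--+] → (-0.463634, -0.463634, 0.8083)–(-0.655699, 0, 0.8083)  len=0.5018
  (v7,v8,v2) [--+] → (0, -0.655699, 0.8083)–(-0.463634, -0.463634, 0.8083)  len=0.5018
  (v8,v9,v2) [--+] → (0.463634, -0.463634, 0.8083)–(0, -0.655699, 0.8083)  len=0.5018
  (v9,v1,v2) [--+] → (0.655699, 0, 0.8083)–(0.463634, -0.463634, 0.8083)  len=0.5018

Chained into 1 loop(s):
  loop 1: 8 segments, perimeter = 4.0147
Total perimeter = 4.015
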